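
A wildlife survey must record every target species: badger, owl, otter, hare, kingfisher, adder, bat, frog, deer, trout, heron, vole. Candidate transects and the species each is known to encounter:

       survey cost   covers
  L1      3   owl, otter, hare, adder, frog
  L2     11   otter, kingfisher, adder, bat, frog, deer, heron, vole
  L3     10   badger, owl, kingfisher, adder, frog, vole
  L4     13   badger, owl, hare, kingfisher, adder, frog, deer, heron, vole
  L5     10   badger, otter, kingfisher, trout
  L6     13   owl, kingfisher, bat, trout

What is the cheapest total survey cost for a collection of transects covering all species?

L1, L2, L5 cover every species at survey cost 3 + 11 + 10 = 24.
Any cover uses at least 3 transects; among all covering selections none totals below 24.

24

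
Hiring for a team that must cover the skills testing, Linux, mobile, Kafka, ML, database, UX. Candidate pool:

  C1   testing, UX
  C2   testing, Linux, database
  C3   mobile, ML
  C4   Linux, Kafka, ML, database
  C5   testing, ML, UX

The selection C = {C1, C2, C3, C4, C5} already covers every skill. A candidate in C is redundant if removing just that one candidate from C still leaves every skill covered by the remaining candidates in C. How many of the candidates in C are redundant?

Drop C1: the rest still cover every skill — redundant.
Drop C2: the rest still cover every skill — redundant.
Drop C3: mobile uncovered — not redundant.
Drop C4: Kafka uncovered — not redundant.
Drop C5: the rest still cover every skill — redundant.
3 redundant: C1, C2, C5.

3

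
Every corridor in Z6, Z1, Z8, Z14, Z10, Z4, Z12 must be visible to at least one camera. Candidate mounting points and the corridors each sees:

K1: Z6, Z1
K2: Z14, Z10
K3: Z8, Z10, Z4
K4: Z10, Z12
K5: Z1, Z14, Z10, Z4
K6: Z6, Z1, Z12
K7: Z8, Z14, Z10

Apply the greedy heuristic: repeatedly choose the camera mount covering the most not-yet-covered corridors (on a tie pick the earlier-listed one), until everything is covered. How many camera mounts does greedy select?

3

Pick 1: K5 covers 4 new corridors (Z1, Z14, Z10, Z4).
Pick 2: K6 covers 2 new corridors (Z6, Z12).
Pick 3: K3 covers 1 new corridors (Z8).
Greedy uses 3 camera mounts.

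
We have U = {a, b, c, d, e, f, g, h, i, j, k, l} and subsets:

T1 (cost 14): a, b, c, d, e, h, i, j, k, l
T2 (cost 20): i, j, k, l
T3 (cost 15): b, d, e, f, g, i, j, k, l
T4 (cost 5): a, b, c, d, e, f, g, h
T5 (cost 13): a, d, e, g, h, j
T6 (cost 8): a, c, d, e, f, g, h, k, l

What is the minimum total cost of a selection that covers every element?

T1, T4 cover every element at cost 14 + 5 = 19.
Any cover uses at least 2 sets; among all covering selections none totals below 19.

19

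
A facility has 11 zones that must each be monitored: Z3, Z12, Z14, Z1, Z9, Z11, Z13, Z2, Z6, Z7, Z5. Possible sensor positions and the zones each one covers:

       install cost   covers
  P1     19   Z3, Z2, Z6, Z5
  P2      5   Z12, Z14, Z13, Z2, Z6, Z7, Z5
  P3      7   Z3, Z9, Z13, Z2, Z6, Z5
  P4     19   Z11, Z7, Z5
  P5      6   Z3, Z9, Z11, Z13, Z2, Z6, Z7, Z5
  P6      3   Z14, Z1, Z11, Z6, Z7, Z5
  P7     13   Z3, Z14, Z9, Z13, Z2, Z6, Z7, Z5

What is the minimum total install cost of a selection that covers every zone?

14

P2, P5, P6 cover every zone at install cost 5 + 6 + 3 = 14.
Any cover uses at least 3 sensor positions; among all covering selections none totals below 14.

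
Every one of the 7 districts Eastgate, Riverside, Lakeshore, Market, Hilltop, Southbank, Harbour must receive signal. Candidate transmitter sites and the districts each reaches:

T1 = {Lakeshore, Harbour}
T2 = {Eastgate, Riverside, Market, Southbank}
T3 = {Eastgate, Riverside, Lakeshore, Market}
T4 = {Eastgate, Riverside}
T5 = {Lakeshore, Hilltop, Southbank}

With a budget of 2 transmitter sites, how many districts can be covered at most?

6

Choosing T1, T2 covers {Eastgate, Riverside, Lakeshore, Market, Southbank, Harbour} — 6 districts.
No choice of 2 transmitter sites does better; here Hilltop is left uncovered.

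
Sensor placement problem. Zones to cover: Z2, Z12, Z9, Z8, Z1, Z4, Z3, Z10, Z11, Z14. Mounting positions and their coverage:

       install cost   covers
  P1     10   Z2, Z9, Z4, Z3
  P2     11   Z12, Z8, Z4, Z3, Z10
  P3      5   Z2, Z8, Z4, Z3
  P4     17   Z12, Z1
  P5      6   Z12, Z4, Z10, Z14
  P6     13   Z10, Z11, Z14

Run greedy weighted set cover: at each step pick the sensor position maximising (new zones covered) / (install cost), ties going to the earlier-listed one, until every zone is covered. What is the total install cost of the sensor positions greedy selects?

51

Pick 1: P3 adds 4 new (Z2, Z8, Z4, Z3) at install cost 5 (ratio 4/5).
Pick 2: P5 adds 3 new (Z12, Z10, Z14) at install cost 6 (ratio 3/6).
Pick 3: P1 adds 1 new (Z9) at install cost 10 (ratio 1/10).
Pick 4: P6 adds 1 new (Z11) at install cost 13 (ratio 1/13).
Pick 5: P4 adds 1 new (Z1) at install cost 17 (ratio 1/17).
Greedy total install cost: 5 + 6 + 10 + 13 + 17 = 51. (The true optimum is 45, so greedy overshoots here.)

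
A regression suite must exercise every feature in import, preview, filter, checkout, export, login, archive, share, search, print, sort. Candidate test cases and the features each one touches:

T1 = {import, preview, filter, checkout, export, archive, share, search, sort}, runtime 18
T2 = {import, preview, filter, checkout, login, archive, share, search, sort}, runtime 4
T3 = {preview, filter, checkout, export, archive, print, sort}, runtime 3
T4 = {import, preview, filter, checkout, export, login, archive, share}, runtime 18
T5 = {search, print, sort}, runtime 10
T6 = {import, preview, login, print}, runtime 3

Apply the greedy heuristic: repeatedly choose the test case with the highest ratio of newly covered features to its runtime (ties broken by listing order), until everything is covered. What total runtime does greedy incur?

7

Pick 1: T3 adds 7 new (preview, filter, checkout, export, archive, print, sort) at runtime 3 (ratio 7/3).
Pick 2: T2 adds 4 new (import, login, share, search) at runtime 4 (ratio 4/4).
Greedy total runtime: 3 + 4 = 7.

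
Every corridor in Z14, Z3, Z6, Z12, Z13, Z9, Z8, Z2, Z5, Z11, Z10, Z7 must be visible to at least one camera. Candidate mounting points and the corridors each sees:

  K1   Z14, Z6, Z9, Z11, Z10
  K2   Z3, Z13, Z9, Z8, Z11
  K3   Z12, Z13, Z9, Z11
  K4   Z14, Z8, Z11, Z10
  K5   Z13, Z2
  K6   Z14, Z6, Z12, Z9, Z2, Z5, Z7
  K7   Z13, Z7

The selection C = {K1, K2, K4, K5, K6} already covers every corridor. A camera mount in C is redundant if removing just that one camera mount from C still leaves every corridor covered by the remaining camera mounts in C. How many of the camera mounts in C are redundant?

Drop K1: the rest still cover every corridor — redundant.
Drop K2: Z3 uncovered — not redundant.
Drop K4: the rest still cover every corridor — redundant.
Drop K5: the rest still cover every corridor — redundant.
Drop K6: Z12, Z5, Z7 uncovered — not redundant.
3 redundant: K1, K4, K5.

3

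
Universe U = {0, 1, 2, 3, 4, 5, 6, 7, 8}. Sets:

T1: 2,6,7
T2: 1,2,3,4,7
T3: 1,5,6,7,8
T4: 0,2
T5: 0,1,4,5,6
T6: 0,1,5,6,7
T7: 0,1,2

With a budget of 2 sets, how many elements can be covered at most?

Choosing T2, T3 covers {1, 2, 3, 4, 5, 6, 7, 8} — 8 elements.
No choice of 2 sets does better; here 0 is left uncovered.

8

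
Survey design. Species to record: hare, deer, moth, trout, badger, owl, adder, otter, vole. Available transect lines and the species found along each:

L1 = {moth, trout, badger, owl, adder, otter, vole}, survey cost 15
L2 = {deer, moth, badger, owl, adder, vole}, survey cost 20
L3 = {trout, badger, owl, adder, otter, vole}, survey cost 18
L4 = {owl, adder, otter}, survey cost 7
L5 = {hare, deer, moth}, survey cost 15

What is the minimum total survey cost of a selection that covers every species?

30

L1, L5 cover every species at survey cost 15 + 15 = 30.
Any cover uses at least 2 transects; among all covering selections none totals below 30.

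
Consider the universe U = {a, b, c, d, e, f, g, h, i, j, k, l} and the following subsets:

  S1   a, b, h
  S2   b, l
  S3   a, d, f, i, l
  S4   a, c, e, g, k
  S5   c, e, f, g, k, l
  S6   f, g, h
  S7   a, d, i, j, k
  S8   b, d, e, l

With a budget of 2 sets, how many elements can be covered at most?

10

Choosing S5, S7 covers {a, c, d, e, f, g, i, j, k, l} — 10 elements.
No choice of 2 sets does better; here b, h are left uncovered.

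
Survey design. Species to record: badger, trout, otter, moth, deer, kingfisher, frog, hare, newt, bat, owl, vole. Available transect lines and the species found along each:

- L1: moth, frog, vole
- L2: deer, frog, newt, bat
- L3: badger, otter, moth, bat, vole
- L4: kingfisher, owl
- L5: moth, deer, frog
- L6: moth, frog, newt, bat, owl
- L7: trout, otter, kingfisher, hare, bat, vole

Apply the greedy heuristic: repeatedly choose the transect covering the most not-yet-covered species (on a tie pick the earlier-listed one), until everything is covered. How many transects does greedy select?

4

Pick 1: L7 covers 6 new species (trout, otter, kingfisher, hare, bat, vole).
Pick 2: L6 covers 4 new species (moth, frog, newt, owl).
Pick 3: L2 covers 1 new species (deer).
Pick 4: L3 covers 1 new species (badger).
Greedy uses 4 transects.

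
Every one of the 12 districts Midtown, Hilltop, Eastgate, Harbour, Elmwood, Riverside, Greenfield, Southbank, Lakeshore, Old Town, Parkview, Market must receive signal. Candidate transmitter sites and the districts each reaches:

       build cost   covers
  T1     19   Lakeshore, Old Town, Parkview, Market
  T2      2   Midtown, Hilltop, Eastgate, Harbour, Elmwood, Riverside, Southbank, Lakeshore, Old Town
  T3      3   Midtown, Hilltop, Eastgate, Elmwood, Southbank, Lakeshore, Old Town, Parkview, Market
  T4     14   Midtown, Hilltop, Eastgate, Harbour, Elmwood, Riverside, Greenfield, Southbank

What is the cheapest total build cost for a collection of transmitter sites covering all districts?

17

T3, T4 cover every district at build cost 3 + 14 = 17.
Any cover uses at least 2 transmitter sites; among all covering selections none totals below 17.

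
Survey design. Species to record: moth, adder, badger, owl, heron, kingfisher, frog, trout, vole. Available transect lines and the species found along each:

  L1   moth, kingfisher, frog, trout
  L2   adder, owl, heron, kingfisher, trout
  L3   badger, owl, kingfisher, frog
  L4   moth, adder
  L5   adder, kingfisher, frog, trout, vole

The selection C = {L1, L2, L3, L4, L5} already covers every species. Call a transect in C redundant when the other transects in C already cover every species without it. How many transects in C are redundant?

Drop L1: the rest still cover every species — redundant.
Drop L2: heron uncovered — not redundant.
Drop L3: badger uncovered — not redundant.
Drop L4: the rest still cover every species — redundant.
Drop L5: vole uncovered — not redundant.
2 redundant: L1, L4.

2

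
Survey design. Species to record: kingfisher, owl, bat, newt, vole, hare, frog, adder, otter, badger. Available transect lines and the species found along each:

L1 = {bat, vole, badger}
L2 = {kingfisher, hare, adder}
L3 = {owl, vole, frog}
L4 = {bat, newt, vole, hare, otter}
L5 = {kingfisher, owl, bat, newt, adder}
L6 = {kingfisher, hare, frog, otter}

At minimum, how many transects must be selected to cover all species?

3

L1, L5, L6 together cover {kingfisher, owl, bat, newt, vole, hare, frog, adder, otter, badger} — every species.
No 2 of the 6 transects cover everything (all 15 pairs fall short), so 3 is minimum.
Greedy (largest uncovered first) would take L4, L5, L1, L3 — 4 transects — but 3 suffice.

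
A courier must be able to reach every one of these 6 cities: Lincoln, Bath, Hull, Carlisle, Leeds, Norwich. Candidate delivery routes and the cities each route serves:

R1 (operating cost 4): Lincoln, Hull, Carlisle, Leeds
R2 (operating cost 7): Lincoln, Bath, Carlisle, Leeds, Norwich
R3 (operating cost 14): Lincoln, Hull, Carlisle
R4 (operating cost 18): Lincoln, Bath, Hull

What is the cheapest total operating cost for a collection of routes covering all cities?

R1, R2 cover every city at operating cost 4 + 7 = 11.
Any cover uses at least 2 routes; among all covering selections none totals below 11.

11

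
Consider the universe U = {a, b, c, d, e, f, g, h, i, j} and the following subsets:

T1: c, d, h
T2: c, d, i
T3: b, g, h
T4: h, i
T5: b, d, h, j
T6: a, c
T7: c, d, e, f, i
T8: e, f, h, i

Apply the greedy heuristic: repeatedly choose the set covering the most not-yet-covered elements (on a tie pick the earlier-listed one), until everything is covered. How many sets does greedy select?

4

Pick 1: T7 covers 5 new elements (c, d, e, f, i).
Pick 2: T3 covers 3 new elements (b, g, h).
Pick 3: T5 covers 1 new elements (j).
Pick 4: T6 covers 1 new elements (a).
Greedy uses 4 sets.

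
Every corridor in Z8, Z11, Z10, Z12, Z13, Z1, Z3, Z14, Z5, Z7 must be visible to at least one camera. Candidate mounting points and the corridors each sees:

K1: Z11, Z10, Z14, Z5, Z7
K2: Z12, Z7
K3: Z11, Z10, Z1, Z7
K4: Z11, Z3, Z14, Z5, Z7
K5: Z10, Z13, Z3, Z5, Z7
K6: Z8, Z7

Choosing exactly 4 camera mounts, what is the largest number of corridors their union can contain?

Choosing K1, K2, K3, K5 covers {Z11, Z10, Z12, Z13, Z1, Z3, Z14, Z5, Z7} — 9 corridors.
No choice of 4 camera mounts does better; here Z8 is left uncovered.

9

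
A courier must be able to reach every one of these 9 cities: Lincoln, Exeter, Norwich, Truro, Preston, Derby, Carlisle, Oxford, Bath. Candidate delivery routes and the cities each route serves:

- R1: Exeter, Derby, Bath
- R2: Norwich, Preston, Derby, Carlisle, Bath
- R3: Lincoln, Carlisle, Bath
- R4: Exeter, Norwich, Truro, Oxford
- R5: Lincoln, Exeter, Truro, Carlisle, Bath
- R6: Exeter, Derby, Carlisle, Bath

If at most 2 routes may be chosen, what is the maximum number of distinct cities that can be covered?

8

Choosing R2, R4 covers {Exeter, Norwich, Truro, Preston, Derby, Carlisle, Oxford, Bath} — 8 cities.
No choice of 2 routes does better; here Lincoln is left uncovered.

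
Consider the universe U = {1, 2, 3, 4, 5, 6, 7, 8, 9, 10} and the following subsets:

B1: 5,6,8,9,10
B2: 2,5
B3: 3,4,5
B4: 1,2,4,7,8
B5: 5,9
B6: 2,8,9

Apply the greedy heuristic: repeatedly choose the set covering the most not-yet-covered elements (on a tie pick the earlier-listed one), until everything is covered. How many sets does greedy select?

Pick 1: B1 covers 5 new elements (5, 6, 8, 9, 10).
Pick 2: B4 covers 4 new elements (1, 2, 4, 7).
Pick 3: B3 covers 1 new elements (3).
Greedy uses 3 sets.

3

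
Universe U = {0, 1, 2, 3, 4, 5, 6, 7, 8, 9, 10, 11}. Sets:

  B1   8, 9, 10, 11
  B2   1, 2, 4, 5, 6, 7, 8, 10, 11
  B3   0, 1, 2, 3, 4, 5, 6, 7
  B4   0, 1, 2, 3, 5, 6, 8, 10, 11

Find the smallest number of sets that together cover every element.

B1, B3 together cover {0, 1, 2, 3, 4, 5, 6, 7, 8, 9, 10, 11} — every element.
No single set contains all 12 elements, so 2 is optimal.
Greedy (largest uncovered first) would take B2, B3, B1 — 3 sets — but 2 suffice.

2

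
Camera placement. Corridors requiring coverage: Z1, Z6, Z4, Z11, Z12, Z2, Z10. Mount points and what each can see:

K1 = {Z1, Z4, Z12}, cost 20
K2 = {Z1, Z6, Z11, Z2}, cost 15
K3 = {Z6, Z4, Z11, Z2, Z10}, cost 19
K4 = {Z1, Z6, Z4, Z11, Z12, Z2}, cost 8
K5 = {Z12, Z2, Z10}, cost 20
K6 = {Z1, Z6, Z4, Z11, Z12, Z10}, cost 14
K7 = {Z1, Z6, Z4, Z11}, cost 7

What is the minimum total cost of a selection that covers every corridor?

K4, K6 cover every corridor at cost 8 + 14 = 22.
Any cover uses at least 2 camera mounts; among all covering selections none totals below 22.

22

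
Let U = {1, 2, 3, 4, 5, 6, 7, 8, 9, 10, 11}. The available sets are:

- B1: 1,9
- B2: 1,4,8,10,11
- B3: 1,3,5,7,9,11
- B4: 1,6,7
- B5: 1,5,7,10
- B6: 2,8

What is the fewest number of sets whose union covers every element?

B2, B3, B4, B6 together cover {1, 2, 3, 4, 5, 6, 7, 8, 9, 10, 11} — every element.
No 3 of the 6 sets cover everything (all 20 triples fall short), so 4 is minimum.

4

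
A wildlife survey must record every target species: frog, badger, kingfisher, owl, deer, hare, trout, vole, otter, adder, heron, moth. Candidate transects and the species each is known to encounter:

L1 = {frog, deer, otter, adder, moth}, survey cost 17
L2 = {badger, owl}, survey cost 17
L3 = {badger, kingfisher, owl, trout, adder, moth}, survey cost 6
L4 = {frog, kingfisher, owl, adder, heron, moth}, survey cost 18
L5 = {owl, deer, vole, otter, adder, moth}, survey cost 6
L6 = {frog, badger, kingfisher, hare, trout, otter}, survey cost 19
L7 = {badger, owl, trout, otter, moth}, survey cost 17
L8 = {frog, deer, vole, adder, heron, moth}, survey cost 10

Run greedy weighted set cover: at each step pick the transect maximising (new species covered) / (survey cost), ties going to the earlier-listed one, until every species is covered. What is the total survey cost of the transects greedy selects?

Pick 1: L3 adds 6 new (badger, kingfisher, owl, trout, adder, moth) at survey cost 6 (ratio 6/6).
Pick 2: L5 adds 3 new (deer, vole, otter) at survey cost 6 (ratio 3/6).
Pick 3: L8 adds 2 new (frog, heron) at survey cost 10 (ratio 2/10).
Pick 4: L6 adds 1 new (hare) at survey cost 19 (ratio 1/19).
Greedy total survey cost: 6 + 6 + 10 + 19 = 41. (The true optimum is 35, so greedy overshoots here.)

41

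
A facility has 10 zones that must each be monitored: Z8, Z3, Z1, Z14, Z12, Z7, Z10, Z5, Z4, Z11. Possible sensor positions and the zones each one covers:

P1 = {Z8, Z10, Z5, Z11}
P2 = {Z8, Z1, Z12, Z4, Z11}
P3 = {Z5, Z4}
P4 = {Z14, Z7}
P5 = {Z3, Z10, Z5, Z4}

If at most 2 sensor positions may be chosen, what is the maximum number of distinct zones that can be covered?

Choosing P2, P5 covers {Z8, Z3, Z1, Z12, Z10, Z5, Z4, Z11} — 8 zones.
No choice of 2 sensor positions does better; here Z14, Z7 are left uncovered.

8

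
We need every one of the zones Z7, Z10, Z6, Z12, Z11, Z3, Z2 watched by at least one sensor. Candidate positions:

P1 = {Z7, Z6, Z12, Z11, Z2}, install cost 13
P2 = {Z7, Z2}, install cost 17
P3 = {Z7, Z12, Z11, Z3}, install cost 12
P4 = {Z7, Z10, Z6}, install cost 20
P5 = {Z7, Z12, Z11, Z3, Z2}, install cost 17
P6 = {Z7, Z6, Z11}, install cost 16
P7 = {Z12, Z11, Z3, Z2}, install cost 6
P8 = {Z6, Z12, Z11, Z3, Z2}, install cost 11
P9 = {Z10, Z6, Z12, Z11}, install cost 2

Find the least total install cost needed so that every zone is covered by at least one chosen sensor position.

P5, P9 cover every zone at install cost 17 + 2 = 19.
Any cover uses at least 2 sensor positions; among all covering selections none totals below 19.

19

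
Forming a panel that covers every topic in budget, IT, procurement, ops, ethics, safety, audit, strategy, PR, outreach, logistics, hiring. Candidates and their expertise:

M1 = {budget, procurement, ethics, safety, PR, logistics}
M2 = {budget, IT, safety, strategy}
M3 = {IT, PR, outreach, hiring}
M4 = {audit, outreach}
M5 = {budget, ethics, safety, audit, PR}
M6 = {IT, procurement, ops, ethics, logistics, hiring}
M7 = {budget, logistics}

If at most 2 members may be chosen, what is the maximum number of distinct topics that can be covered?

Choosing M5, M6 covers {budget, IT, procurement, ops, ethics, safety, audit, PR, logistics, hiring} — 10 topics.
No choice of 2 members does better; here strategy, outreach are left uncovered.

10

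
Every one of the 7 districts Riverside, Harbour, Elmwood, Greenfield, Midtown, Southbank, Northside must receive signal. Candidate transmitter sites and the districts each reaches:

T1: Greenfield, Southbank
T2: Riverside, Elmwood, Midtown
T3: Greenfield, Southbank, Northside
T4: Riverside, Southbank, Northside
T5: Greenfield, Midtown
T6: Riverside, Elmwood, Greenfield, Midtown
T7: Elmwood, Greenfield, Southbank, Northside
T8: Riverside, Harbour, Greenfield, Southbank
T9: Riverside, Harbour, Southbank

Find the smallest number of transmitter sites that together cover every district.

3

T2, T3, T8 together cover {Riverside, Harbour, Elmwood, Greenfield, Midtown, Southbank, Northside} — every district.
No 2 of the 9 transmitter sites cover everything (all 36 pairs fall short), so 3 is minimum.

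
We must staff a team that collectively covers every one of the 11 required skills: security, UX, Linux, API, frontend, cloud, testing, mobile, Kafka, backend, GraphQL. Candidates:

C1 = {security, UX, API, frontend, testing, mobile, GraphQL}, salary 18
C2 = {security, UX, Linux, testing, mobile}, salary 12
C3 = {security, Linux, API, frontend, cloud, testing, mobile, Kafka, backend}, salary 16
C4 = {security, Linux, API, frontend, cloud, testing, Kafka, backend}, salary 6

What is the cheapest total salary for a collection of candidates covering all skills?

24

C1, C4 cover every skill at salary 18 + 6 = 24.
Any cover uses at least 2 candidates; among all covering selections none totals below 24.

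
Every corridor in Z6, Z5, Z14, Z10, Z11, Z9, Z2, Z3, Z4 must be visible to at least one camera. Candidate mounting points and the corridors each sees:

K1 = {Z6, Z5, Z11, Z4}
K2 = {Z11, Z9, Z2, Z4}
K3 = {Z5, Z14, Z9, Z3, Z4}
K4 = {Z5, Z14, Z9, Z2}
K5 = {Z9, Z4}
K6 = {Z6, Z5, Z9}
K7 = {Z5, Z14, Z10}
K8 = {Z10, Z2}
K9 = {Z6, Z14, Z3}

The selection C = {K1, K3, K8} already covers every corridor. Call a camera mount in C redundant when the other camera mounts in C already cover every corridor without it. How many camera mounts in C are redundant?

Drop K1: Z6, Z11 uncovered — not redundant.
Drop K3: Z14, Z9, Z3 uncovered — not redundant.
Drop K8: Z10, Z2 uncovered — not redundant.
None of the camera mounts in C is redundant.

0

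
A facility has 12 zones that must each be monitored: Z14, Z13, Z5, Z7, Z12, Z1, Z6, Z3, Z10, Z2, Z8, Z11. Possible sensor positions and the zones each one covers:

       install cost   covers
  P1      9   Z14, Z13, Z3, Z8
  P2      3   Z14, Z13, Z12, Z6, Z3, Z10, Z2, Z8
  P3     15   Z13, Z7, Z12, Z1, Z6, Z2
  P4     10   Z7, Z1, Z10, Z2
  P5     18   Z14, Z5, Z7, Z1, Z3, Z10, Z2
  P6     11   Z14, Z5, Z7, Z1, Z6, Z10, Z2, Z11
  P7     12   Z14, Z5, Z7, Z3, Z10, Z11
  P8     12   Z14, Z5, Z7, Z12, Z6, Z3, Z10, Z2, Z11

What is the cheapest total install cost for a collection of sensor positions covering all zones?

14

P2, P6 cover every zone at install cost 3 + 11 = 14.
Any cover uses at least 2 sensor positions; among all covering selections none totals below 14.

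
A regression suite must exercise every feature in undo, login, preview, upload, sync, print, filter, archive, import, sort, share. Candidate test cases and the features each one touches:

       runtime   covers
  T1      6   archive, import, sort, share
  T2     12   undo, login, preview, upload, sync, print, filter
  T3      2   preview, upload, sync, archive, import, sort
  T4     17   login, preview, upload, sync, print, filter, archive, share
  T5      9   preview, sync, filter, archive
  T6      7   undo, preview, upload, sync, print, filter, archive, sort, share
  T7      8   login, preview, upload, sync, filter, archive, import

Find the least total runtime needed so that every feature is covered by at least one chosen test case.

15

T6, T7 cover every feature at runtime 7 + 8 = 15.
Any cover uses at least 2 test cases; among all covering selections none totals below 15.
Greedy by coverage-per-runtime would pick T3, T6, T7 for 17 — worse than the optimum 15.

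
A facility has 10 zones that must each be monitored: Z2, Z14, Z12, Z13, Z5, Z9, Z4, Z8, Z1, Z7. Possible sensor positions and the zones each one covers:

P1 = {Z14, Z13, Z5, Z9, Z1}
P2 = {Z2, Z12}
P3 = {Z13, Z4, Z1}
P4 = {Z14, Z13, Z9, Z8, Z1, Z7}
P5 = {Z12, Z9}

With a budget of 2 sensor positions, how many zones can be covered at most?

8

Choosing P2, P4 covers {Z2, Z14, Z12, Z13, Z9, Z8, Z1, Z7} — 8 zones.
No choice of 2 sensor positions does better; here Z5, Z4 are left uncovered.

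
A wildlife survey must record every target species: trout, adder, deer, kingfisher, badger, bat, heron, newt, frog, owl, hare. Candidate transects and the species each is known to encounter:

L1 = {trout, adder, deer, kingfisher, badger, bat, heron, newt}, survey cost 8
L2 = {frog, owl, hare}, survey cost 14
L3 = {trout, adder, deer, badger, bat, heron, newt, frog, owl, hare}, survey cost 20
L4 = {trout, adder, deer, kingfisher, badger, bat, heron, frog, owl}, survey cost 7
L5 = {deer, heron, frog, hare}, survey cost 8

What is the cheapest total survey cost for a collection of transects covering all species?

L1, L2 cover every species at survey cost 8 + 14 = 22.
Any cover uses at least 2 transects; among all covering selections none totals below 22.

22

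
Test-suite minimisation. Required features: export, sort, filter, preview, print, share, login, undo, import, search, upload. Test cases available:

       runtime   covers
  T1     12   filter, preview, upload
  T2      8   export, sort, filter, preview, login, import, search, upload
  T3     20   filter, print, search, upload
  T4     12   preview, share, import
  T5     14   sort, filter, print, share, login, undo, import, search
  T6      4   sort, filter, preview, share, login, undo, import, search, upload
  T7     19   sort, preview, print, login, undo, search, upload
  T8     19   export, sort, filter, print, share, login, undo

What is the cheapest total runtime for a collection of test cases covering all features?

T2, T5 cover every feature at runtime 8 + 14 = 22.
Any cover uses at least 2 test cases; among all covering selections none totals below 22.
Greedy by coverage-per-runtime would pick T6, T2, T5 for 26 — worse than the optimum 22.

22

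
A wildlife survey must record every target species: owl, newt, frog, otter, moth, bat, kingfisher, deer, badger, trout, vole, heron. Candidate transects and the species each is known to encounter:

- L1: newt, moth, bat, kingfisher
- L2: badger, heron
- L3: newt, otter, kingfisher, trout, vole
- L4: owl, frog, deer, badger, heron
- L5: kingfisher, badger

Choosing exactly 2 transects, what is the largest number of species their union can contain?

Choosing L3, L4 covers {owl, newt, frog, otter, kingfisher, deer, badger, trout, vole, heron} — 10 species.
No choice of 2 transects does better; here moth, bat are left uncovered.

10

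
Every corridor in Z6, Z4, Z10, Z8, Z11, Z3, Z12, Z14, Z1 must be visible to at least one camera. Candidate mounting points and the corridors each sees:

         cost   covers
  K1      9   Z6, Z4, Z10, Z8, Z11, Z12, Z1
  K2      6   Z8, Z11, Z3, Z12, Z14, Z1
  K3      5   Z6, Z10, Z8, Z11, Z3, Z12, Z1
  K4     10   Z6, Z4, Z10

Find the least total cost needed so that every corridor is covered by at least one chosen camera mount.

15

K1, K2 cover every corridor at cost 9 + 6 = 15.
Any cover uses at least 2 camera mounts; among all covering selections none totals below 15.
Greedy by coverage-per-cost would pick K3, K2, K1 for 20 — worse than the optimum 15.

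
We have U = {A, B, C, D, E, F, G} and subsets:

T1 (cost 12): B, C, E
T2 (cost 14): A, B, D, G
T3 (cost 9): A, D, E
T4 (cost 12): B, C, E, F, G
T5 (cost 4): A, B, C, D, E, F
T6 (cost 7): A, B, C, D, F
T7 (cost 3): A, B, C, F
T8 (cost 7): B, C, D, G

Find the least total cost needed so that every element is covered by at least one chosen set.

T5, T8 cover every element at cost 4 + 7 = 11.
Any cover uses at least 2 sets; among all covering selections none totals below 11.

11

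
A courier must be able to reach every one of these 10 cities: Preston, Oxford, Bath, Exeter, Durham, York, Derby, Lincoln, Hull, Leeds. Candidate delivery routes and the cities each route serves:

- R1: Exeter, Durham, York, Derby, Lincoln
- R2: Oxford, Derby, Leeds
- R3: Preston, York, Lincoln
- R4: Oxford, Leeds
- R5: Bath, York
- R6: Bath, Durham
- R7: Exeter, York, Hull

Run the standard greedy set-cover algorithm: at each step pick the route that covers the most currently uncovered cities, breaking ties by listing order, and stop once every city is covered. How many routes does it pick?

Pick 1: R1 covers 5 new cities (Exeter, Durham, York, Derby, Lincoln).
Pick 2: R2 covers 2 new cities (Oxford, Leeds).
Pick 3: R3 covers 1 new cities (Preston).
Pick 4: R5 covers 1 new cities (Bath).
Pick 5: R7 covers 1 new cities (Hull).
Greedy uses 5 routes. (The true minimum is 4.)

5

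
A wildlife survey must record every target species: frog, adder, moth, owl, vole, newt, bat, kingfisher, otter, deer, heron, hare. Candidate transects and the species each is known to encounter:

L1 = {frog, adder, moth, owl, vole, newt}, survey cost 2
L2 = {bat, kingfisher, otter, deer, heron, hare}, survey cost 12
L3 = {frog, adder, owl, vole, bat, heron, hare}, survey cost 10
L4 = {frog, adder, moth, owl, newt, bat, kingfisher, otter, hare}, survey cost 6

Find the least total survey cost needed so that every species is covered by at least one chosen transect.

L1, L2 cover every species at survey cost 2 + 12 = 14.
Any cover uses at least 2 transects; among all covering selections none totals below 14.
Greedy by coverage-per-survey cost would pick L1, L4, L2 for 20 — worse than the optimum 14.

14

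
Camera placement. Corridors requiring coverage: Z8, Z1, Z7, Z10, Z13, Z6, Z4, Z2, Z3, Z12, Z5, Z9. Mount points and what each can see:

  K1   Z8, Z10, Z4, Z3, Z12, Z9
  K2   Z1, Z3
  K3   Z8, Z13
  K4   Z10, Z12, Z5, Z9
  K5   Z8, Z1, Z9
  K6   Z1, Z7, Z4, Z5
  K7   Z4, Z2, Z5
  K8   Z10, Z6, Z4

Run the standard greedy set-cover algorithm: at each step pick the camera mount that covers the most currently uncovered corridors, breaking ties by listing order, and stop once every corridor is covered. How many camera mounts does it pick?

5

Pick 1: K1 covers 6 new corridors (Z8, Z10, Z4, Z3, Z12, Z9).
Pick 2: K6 covers 3 new corridors (Z1, Z7, Z5).
Pick 3: K3 covers 1 new corridors (Z13).
Pick 4: K7 covers 1 new corridors (Z2).
Pick 5: K8 covers 1 new corridors (Z6).
Greedy uses 5 camera mounts.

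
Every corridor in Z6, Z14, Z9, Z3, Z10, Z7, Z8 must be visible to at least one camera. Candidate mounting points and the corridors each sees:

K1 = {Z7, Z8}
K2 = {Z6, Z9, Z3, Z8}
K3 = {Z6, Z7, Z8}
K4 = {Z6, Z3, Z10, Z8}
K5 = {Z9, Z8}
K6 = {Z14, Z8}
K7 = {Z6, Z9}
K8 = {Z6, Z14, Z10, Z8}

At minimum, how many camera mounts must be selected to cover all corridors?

3

K1, K2, K8 together cover {Z6, Z14, Z9, Z3, Z10, Z7, Z8} — every corridor.
No 2 of the 8 camera mounts cover everything (all 28 pairs fall short), so 3 is minimum.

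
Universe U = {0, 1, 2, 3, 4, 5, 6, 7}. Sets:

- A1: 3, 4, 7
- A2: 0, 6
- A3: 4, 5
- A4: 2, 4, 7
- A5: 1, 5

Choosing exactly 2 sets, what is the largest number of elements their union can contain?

5

Choosing A1, A2 covers {0, 3, 4, 6, 7} — 5 elements.
No choice of 2 sets does better; here 1, 2, 5 are left uncovered.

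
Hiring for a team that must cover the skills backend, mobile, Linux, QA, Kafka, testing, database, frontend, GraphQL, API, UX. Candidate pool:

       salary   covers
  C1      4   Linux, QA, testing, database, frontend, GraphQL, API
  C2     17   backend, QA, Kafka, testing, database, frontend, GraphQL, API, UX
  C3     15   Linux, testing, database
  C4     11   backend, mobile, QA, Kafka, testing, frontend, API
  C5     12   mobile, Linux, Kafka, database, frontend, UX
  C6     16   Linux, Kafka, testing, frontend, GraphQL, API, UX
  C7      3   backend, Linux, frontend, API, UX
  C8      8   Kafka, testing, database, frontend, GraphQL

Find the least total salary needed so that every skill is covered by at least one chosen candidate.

C1, C4, C7 cover every skill at salary 4 + 11 + 3 = 18.
Any cover uses at least 2 candidates; among all covering selections none totals below 18.

18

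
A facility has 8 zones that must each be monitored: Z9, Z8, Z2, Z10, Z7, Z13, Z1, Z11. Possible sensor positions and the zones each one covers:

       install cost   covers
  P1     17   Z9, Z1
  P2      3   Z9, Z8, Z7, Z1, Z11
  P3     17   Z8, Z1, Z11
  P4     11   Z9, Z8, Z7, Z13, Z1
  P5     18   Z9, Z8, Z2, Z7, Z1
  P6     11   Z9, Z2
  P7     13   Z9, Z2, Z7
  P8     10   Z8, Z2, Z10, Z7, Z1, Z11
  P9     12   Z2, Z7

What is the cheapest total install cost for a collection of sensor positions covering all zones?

P4, P8 cover every zone at install cost 11 + 10 = 21.
Any cover uses at least 2 sensor positions; among all covering selections none totals below 21.
Greedy by coverage-per-install cost would pick P2, P8, P4 for 24 — worse than the optimum 21.

21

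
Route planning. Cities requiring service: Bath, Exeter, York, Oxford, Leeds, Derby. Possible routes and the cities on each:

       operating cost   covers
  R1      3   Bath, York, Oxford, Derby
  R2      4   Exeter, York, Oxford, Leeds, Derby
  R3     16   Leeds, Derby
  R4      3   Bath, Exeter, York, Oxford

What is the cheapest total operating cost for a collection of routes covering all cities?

7

R1, R2 cover every city at operating cost 3 + 4 = 7.
Any cover uses at least 2 routes; among all covering selections none totals below 7.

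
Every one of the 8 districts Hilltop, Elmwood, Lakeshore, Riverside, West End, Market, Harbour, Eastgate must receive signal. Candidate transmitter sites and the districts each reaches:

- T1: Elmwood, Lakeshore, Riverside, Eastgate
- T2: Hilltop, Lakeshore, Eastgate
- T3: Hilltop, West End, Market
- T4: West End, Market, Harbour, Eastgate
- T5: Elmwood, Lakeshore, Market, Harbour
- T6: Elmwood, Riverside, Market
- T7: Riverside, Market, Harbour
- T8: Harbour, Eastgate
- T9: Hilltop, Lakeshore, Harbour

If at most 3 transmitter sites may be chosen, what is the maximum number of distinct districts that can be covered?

Choosing T1, T2, T4 covers {Hilltop, Elmwood, Lakeshore, Riverside, West End, Market, Harbour, Eastgate} — 8 districts.
That is all 8 districts.

8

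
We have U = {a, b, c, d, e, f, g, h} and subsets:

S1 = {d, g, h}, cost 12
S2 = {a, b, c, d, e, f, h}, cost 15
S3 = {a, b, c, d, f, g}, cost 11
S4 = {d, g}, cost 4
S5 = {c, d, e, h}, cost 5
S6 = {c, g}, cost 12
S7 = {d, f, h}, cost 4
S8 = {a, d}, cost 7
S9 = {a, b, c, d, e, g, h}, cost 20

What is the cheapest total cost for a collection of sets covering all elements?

16

S3, S5 cover every element at cost 11 + 5 = 16.
Any cover uses at least 2 sets; among all covering selections none totals below 16.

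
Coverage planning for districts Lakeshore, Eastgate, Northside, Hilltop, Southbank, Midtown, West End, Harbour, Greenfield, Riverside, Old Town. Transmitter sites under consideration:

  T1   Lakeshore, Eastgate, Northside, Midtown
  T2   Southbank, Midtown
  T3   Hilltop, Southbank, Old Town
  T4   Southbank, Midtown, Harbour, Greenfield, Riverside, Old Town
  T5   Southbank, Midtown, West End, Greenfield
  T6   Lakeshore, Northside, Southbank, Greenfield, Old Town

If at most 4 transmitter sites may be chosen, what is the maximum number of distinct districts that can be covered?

Choosing T1, T3, T4, T5 covers {Lakeshore, Eastgate, Northside, Hilltop, Southbank, Midtown, West End, Harbour, Greenfield, Riverside, Old Town} — 11 districts.
That is all 11 districts.

11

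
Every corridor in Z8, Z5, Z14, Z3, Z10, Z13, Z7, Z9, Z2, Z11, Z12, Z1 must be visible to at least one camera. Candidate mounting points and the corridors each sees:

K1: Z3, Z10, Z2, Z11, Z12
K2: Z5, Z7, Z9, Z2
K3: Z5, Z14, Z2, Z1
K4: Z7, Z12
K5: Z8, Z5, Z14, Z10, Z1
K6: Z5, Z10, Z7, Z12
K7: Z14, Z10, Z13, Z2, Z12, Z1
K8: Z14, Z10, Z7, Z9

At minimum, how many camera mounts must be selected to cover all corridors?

K1, K2, K5, K7 together cover {Z8, Z5, Z14, Z3, Z10, Z13, Z7, Z9, Z2, Z11, Z12, Z1} — every corridor.
No 3 of the 8 camera mounts cover everything (all 56 triples fall short), so 4 is minimum.

4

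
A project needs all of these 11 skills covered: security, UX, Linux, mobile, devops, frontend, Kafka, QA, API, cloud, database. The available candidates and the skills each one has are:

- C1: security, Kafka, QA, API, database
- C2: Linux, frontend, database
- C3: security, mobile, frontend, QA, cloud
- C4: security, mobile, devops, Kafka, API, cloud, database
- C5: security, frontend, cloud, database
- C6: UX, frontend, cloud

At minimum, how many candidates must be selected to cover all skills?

C1, C2, C4, C6 together cover {security, UX, Linux, mobile, devops, frontend, Kafka, QA, API, cloud, database} — every skill.
No 3 of the 6 candidates cover everything (all 20 triples fall short), so 4 is minimum.

4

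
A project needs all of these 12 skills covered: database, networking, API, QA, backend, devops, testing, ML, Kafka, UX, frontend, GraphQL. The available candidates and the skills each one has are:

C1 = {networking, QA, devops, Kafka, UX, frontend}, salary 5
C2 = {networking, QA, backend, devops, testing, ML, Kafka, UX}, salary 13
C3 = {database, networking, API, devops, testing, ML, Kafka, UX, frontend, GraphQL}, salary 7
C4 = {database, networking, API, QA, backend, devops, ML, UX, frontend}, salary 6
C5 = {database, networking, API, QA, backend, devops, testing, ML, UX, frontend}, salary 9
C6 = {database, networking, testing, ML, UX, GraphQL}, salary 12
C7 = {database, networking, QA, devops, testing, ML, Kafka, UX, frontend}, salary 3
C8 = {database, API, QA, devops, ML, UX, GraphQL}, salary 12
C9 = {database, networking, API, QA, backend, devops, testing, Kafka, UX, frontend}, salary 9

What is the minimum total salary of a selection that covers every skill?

13

C3, C4 cover every skill at salary 7 + 6 = 13.
Any cover uses at least 2 candidates; among all covering selections none totals below 13.
Greedy by coverage-per-salary would pick C7, C4, C3 for 16 — worse than the optimum 13.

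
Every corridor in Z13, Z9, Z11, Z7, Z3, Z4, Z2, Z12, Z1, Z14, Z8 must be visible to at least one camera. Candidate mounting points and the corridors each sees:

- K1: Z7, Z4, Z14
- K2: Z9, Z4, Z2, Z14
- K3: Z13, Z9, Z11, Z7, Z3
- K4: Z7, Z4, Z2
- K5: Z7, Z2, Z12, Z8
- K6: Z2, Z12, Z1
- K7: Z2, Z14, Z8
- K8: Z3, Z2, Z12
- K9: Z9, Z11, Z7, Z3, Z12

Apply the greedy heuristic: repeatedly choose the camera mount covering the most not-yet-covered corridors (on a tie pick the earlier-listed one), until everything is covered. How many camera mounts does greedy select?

4

Pick 1: K3 covers 5 new corridors (Z13, Z9, Z11, Z7, Z3).
Pick 2: K2 covers 3 new corridors (Z4, Z2, Z14).
Pick 3: K5 covers 2 new corridors (Z12, Z8).
Pick 4: K6 covers 1 new corridors (Z1).
Greedy uses 4 camera mounts.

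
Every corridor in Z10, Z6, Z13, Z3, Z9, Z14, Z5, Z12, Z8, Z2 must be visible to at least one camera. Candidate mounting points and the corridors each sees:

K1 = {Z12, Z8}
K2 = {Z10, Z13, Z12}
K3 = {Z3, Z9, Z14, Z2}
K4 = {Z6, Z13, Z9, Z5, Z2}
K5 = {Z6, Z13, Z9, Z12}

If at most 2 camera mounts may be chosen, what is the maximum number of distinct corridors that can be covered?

7

Choosing K1, K4 covers {Z6, Z13, Z9, Z5, Z12, Z8, Z2} — 7 corridors.
No choice of 2 camera mounts does better; here Z10, Z3, Z14 are left uncovered.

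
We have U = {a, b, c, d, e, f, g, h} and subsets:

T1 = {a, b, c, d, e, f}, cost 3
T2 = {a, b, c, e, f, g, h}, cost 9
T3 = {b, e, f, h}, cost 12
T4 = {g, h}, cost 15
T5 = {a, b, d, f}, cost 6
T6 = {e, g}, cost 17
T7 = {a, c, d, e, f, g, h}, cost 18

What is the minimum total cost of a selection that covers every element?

12

T1, T2 cover every element at cost 3 + 9 = 12.
Any cover uses at least 2 sets; among all covering selections none totals below 12.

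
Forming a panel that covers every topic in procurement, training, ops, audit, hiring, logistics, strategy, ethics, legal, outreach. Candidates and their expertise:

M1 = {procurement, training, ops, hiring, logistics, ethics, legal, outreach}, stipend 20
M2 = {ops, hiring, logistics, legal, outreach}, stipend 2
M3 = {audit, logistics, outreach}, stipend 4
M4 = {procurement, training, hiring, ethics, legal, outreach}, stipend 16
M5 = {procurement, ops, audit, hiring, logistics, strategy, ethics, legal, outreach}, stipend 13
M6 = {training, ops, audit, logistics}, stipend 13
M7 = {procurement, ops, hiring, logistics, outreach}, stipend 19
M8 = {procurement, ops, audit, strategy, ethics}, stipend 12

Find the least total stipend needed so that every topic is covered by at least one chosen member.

26

M5, M6 cover every topic at stipend 13 + 13 = 26.
Any cover uses at least 2 members; among all covering selections none totals below 26.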